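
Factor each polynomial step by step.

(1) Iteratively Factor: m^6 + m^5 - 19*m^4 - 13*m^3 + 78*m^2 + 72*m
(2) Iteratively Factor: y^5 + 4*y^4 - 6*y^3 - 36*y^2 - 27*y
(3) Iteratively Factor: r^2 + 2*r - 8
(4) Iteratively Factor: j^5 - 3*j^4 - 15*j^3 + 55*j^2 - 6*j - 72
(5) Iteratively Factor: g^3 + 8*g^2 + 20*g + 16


(1) = (m + 1)*(m^5 - 19*m^3 + 6*m^2 + 72*m) = (m + 1)*(m + 2)*(m^4 - 2*m^3 - 15*m^2 + 36*m) = (m + 1)*(m + 2)*(m + 4)*(m^3 - 6*m^2 + 9*m) = (m - 3)*(m + 1)*(m + 2)*(m + 4)*(m^2 - 3*m) = (m - 3)^2*(m + 1)*(m + 2)*(m + 4)*(m)
(2) = (y + 3)*(y^4 + y^3 - 9*y^2 - 9*y) = (y + 3)^2*(y^3 - 2*y^2 - 3*y) = (y + 1)*(y + 3)^2*(y^2 - 3*y) = y*(y + 1)*(y + 3)^2*(y - 3)
(3) = (r - 2)*(r + 4)
(4) = (j - 3)*(j^4 - 15*j^2 + 10*j + 24) = (j - 3)^2*(j^3 + 3*j^2 - 6*j - 8) = (j - 3)^2*(j + 1)*(j^2 + 2*j - 8) = (j - 3)^2*(j - 2)*(j + 1)*(j + 4)
(5) = (g + 2)*(g^2 + 6*g + 8) = (g + 2)*(g + 4)*(g + 2)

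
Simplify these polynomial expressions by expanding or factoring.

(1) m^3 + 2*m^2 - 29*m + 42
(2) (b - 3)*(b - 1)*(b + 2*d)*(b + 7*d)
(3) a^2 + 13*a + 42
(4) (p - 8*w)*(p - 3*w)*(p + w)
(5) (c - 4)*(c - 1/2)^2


(1) = (m - 3)*(m - 2)*(m + 7)
(2) = b^4 + 9*b^3*d - 4*b^3 + 14*b^2*d^2 - 36*b^2*d + 3*b^2 - 56*b*d^2 + 27*b*d + 42*d^2
(3) = (a + 6)*(a + 7)
(4) = p^3 - 10*p^2*w + 13*p*w^2 + 24*w^3
(5) = c^3 - 5*c^2 + 17*c/4 - 1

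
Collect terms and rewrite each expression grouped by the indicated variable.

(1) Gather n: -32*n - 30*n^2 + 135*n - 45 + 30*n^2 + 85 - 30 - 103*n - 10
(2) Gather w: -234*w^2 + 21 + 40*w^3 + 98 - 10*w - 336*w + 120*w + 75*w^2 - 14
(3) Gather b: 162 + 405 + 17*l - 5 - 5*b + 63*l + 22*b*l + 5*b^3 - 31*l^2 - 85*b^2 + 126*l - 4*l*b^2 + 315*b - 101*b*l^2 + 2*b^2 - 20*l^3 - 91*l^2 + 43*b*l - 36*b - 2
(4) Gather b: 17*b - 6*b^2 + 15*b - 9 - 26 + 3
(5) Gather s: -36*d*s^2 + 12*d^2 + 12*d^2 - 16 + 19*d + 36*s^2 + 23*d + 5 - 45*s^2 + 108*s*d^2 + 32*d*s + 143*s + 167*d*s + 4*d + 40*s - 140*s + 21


(1) = 0
(2) = 40*w^3 - 159*w^2 - 226*w + 105
(3) = 5*b^3 + b^2*(-4*l - 83) + b*(-101*l^2 + 65*l + 274) - 20*l^3 - 122*l^2 + 206*l + 560
(4) = -6*b^2 + 32*b - 32
(5) = 24*d^2 + 46*d + s^2*(-36*d - 9) + s*(108*d^2 + 199*d + 43) + 10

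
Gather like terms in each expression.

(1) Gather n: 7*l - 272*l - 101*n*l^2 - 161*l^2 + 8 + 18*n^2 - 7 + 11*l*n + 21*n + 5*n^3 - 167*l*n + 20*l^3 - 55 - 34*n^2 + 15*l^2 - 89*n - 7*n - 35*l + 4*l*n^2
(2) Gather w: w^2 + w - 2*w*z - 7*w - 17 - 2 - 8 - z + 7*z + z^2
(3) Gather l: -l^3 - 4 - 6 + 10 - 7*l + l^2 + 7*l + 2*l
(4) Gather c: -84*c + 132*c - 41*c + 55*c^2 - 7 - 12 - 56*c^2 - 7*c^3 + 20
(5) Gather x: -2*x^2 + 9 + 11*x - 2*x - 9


(1) = 20*l^3 - 146*l^2 - 300*l + 5*n^3 + n^2*(4*l - 16) + n*(-101*l^2 - 156*l - 75) - 54
(2) = w^2 + w*(-2*z - 6) + z^2 + 6*z - 27
(3) = -l^3 + l^2 + 2*l
(4) = -7*c^3 - c^2 + 7*c + 1
(5) = -2*x^2 + 9*x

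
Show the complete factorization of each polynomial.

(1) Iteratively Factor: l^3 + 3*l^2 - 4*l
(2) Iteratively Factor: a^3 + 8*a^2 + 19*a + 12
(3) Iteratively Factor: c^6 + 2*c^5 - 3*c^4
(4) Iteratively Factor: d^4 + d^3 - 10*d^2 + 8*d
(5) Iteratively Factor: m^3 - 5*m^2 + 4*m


(1) = (l + 4)*(l^2 - l) = (l - 1)*(l + 4)*(l)
(2) = (a + 4)*(a^2 + 4*a + 3) = (a + 3)*(a + 4)*(a + 1)
(3) = (c)*(c^5 + 2*c^4 - 3*c^3) = c*(c + 3)*(c^4 - c^3) = c^2*(c + 3)*(c^3 - c^2) = c^3*(c + 3)*(c^2 - c) = c^4*(c + 3)*(c - 1)
(4) = (d)*(d^3 + d^2 - 10*d + 8) = d*(d - 1)*(d^2 + 2*d - 8) = d*(d - 2)*(d - 1)*(d + 4)
(5) = (m)*(m^2 - 5*m + 4) = m*(m - 4)*(m - 1)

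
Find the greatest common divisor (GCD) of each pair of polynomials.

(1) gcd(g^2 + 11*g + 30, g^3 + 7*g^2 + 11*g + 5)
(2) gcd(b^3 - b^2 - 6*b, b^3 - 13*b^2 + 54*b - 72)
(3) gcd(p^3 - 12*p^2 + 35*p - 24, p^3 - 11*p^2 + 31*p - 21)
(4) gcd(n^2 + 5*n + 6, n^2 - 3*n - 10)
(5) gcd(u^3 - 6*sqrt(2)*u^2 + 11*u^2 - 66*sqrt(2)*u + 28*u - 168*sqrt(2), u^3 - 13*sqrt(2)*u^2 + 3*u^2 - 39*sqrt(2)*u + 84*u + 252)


(1) = g + 5
(2) = b - 3
(3) = p^2 - 4*p + 3
(4) = n + 2
(5) = u - 6*sqrt(2)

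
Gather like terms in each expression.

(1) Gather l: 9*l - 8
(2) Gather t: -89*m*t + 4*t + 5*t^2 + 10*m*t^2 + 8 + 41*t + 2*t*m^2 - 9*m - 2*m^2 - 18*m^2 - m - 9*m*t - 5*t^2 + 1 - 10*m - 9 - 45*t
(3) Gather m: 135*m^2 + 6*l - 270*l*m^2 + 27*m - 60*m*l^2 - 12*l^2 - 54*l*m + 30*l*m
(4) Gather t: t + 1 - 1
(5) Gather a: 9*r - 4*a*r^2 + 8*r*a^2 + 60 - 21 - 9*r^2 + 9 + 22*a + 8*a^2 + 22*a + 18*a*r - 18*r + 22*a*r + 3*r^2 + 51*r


(1) = 9*l - 8
(2) = -20*m^2 + 10*m*t^2 - 20*m + t*(2*m^2 - 98*m)
(3) = -12*l^2 + 6*l + m^2*(135 - 270*l) + m*(-60*l^2 - 24*l + 27)
(4) = t
(5) = a^2*(8*r + 8) + a*(-4*r^2 + 40*r + 44) - 6*r^2 + 42*r + 48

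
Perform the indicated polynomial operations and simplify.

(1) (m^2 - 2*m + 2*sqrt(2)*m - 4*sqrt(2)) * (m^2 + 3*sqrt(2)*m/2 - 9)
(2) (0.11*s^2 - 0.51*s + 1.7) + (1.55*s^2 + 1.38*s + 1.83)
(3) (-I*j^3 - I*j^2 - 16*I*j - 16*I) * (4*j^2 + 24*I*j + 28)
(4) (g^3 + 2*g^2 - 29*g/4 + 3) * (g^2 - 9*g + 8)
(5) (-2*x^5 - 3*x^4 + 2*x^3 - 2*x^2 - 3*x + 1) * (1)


(1) = m^4 - 2*m^3 + 7*sqrt(2)*m^3/2 - 7*sqrt(2)*m^2 - 3*m^2 - 18*sqrt(2)*m + 6*m + 36*sqrt(2)
(2) = 1.66*s^2 + 0.87*s + 3.53
(3) = -4*I*j^5 + 24*j^4 - 4*I*j^4 + 24*j^3 - 92*I*j^3 + 384*j^2 - 92*I*j^2 + 384*j - 448*I*j - 448*I
(4) = g^5 - 7*g^4 - 69*g^3/4 + 337*g^2/4 - 85*g + 24
(5) = -2*x^5 - 3*x^4 + 2*x^3 - 2*x^2 - 3*x + 1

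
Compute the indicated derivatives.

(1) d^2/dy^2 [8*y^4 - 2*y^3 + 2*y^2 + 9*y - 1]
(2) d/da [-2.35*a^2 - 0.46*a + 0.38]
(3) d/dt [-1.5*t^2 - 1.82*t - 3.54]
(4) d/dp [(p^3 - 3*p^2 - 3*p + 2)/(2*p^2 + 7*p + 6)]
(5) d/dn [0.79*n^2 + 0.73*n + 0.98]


(1) = 96*y^2 - 12*y + 4
(2) = -4.7*a - 0.46
(3) = -3.0*t - 1.82
(4) = (2*p^4 + 14*p^3 + 3*p^2 - 44*p - 32)/(4*p^4 + 28*p^3 + 73*p^2 + 84*p + 36)
(5) = 1.58*n + 0.73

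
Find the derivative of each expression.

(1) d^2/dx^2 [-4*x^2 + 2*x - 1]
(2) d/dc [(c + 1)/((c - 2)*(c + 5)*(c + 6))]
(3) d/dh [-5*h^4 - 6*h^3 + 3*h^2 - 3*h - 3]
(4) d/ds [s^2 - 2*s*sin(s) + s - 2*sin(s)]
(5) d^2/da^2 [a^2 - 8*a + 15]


(1) = -8
(2) = 2*(-c^3 - 6*c^2 - 9*c - 34)/(c^6 + 18*c^5 + 97*c^4 + 24*c^3 - 1016*c^2 - 960*c + 3600)
(3) = -20*h^3 - 18*h^2 + 6*h - 3
(4) = -2*s*cos(s) + 2*s - 2*sqrt(2)*sin(s + pi/4) + 1
(5) = 2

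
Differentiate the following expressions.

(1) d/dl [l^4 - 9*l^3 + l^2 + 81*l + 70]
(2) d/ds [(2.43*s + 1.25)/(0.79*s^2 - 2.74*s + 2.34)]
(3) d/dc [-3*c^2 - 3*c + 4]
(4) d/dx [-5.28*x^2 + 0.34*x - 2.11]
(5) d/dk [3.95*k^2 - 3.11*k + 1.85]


(1) = 4*l^3 - 27*l^2 + 2*l + 81
(2) = (-1.9197*s^2 - 1.975*s + 9.1112)/(0.6241*s^4 - 4.3292*s^3 + 11.2048*s^2 - 12.8232*s + 5.4756)
(3) = -6*c - 3
(4) = 0.34 - 10.56*x
(5) = 7.9*k - 3.11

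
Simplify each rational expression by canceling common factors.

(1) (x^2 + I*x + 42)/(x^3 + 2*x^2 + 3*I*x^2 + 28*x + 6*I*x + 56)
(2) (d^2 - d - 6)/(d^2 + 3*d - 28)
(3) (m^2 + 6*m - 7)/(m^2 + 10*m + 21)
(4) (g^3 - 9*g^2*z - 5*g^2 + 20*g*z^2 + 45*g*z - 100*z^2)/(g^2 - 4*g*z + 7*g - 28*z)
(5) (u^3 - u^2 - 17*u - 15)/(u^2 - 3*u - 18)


(1) = (x - 6*I)/(x^2 + x*(2 - 4*I) - 8*I)
(2) = (d^2 - d - 6)/(d^2 + 3*d - 28)
(3) = (m - 1)/(m + 3)
(4) = (g^2 - 5*g*z - 5*g + 25*z)/(g + 7)
(5) = (u^2 - 4*u - 5)/(u - 6)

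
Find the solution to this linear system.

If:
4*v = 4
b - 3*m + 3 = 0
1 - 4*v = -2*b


Then:
b = 3/2
m = 3/2
v = 1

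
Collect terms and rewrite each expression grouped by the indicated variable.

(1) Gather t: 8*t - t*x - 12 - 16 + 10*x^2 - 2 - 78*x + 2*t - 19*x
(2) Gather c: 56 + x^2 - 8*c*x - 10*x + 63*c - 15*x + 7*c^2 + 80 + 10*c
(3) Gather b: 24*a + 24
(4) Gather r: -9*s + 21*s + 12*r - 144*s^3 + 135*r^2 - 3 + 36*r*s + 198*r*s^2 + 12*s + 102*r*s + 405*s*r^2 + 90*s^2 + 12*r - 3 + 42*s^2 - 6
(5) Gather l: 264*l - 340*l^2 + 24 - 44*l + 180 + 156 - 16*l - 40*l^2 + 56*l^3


(1) = t*(10 - x) + 10*x^2 - 97*x - 30
(2) = 7*c^2 + c*(73 - 8*x) + x^2 - 25*x + 136
(3) = 24*a + 24
(4) = r^2*(405*s + 135) + r*(198*s^2 + 138*s + 24) - 144*s^3 + 132*s^2 + 24*s - 12
(5) = 56*l^3 - 380*l^2 + 204*l + 360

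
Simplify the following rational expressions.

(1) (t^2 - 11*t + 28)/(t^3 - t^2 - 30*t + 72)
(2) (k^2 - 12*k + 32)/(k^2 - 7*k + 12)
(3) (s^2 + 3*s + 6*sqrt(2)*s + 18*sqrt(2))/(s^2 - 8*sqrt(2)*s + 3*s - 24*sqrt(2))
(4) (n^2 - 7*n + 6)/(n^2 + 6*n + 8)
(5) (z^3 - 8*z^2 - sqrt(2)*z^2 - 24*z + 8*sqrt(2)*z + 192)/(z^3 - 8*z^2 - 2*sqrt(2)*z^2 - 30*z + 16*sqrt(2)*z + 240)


(1) = (t - 7)/(t^2 + 3*t - 18)
(2) = (k - 8)/(k - 3)
(3) = (s + 6*sqrt(2))/(s - 8*sqrt(2))
(4) = (n^2 - 7*n + 6)/(n^2 + 6*n + 8)
(5) = (z - 4*sqrt(2))/(z - 5*sqrt(2))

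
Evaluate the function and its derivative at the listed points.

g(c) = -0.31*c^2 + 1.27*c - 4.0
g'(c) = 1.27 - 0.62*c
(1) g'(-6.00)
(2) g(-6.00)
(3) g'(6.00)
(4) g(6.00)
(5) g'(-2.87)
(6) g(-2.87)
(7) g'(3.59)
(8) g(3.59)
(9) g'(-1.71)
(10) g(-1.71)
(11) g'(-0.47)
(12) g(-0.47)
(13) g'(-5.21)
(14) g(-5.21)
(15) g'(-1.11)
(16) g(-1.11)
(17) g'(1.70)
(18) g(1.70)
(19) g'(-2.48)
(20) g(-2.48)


(1) = 4.99
(2) = -22.78
(3) = -2.45
(4) = -7.54
(5) = 3.05
(6) = -10.20
(7) = -0.96
(8) = -3.44
(9) = 2.33
(10) = -7.08
(11) = 1.56
(12) = -4.67
(13) = 4.50
(14) = -19.03
(15) = 1.96
(16) = -5.79
(17) = 0.22
(18) = -2.74
(19) = 2.81
(20) = -9.06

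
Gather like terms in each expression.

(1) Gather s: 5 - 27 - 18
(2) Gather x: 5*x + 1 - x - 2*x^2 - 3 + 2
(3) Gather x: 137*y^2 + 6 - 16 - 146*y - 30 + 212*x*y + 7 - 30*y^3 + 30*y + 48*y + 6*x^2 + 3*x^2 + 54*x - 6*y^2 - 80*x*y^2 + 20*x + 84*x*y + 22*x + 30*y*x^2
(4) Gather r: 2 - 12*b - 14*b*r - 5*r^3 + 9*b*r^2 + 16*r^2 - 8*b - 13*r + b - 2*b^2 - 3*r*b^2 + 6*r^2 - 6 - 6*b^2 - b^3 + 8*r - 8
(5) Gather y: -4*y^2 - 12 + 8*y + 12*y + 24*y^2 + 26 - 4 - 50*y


(1) = -40
(2) = -2*x^2 + 4*x
(3) = x^2*(30*y + 9) + x*(-80*y^2 + 296*y + 96) - 30*y^3 + 131*y^2 - 68*y - 33
(4) = -b^3 - 8*b^2 - 19*b - 5*r^3 + r^2*(9*b + 22) + r*(-3*b^2 - 14*b - 5) - 12
(5) = 20*y^2 - 30*y + 10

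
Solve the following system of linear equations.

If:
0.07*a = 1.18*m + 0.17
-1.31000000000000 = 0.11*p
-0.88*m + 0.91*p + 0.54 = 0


Then:
a = -194.82
m = -11.70
p = -11.91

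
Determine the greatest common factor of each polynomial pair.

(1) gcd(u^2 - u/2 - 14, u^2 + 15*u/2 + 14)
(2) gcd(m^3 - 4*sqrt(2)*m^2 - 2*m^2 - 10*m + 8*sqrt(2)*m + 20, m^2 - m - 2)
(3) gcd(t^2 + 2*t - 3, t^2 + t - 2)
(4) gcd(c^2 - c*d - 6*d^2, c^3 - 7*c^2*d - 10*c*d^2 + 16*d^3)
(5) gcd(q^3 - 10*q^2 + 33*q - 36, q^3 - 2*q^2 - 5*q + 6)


(1) = gcd((u - 4)*(u + 7/2), (u + 7/2)*(u + 4)) = u + 7/2
(2) = gcd((m - 2)*(m - 5*sqrt(2))*(m + sqrt(2)), (m - 2)*(m + 1)) = m - 2
(3) = t - 1
(4) = c + 2*d
(5) = gcd((q - 4)*(q - 3)^2, (q - 3)*(q - 1)*(q + 2)) = q - 3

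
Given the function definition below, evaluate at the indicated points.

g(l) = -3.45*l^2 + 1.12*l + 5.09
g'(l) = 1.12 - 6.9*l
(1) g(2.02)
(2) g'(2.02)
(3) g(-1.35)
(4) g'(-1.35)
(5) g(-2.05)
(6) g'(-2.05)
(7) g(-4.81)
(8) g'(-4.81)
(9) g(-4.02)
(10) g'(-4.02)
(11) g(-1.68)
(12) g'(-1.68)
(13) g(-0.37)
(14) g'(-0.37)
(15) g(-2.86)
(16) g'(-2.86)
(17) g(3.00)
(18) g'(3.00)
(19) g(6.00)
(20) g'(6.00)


(1) = -6.72
(2) = -12.82
(3) = -2.71
(4) = 10.44
(5) = -11.70
(6) = 15.27
(7) = -80.12
(8) = 34.31
(9) = -55.17
(10) = 28.86
(11) = -6.53
(12) = 12.71
(13) = 4.20
(14) = 3.67
(15) = -26.33
(16) = 20.85
(17) = -22.60
(18) = -19.58
(19) = -112.39
(20) = -40.28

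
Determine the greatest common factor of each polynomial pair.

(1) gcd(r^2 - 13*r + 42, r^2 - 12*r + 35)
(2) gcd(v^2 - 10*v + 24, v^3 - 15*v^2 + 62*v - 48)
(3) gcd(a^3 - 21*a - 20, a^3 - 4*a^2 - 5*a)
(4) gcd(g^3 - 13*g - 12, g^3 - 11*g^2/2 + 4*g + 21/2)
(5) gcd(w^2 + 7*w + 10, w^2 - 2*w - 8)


(1) = r - 7
(2) = v - 6
(3) = a^2 - 4*a - 5
(4) = g + 1
(5) = gcd((w + 2)*(w + 5), (w - 4)*(w + 2)) = w + 2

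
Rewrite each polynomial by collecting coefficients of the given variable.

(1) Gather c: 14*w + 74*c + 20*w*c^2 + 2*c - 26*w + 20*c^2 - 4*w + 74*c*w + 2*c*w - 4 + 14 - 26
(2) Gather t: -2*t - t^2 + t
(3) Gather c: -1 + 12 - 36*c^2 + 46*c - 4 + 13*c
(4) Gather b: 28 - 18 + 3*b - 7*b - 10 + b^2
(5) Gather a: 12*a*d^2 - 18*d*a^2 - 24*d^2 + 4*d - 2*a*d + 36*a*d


(1) = c^2*(20*w + 20) + c*(76*w + 76) - 16*w - 16
(2) = -t^2 - t
(3) = -36*c^2 + 59*c + 7
(4) = b^2 - 4*b
(5) = -18*a^2*d + a*(12*d^2 + 34*d) - 24*d^2 + 4*d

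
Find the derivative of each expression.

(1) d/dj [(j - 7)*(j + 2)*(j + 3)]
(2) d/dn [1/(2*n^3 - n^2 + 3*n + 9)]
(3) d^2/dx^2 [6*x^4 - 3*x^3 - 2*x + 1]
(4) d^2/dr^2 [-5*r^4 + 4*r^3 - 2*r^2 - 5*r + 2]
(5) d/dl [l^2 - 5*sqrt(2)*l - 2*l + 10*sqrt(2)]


(1) = 3*j^2 - 4*j - 29
(2) = (-6*n^2 + 2*n - 3)/(2*n^3 - n^2 + 3*n + 9)^2
(3) = 18*x*(4*x - 1)
(4) = -60*r^2 + 24*r - 4
(5) = 2*l - 5*sqrt(2) - 2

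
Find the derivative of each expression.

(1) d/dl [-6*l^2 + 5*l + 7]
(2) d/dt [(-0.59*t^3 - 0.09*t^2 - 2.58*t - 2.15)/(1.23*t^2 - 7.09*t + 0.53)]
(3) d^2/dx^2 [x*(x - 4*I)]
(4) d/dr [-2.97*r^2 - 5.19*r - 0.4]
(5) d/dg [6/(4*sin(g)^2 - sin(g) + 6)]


(1) = 5 - 12*l
(2) = (-0.7257*t^4 + 8.3662*t^3 + 2.8734*t^2 + 5.1936*t - 16.6109)/(1.5129*t^4 - 17.4414*t^3 + 51.5719*t^2 - 7.5154*t + 0.2809)
(3) = 2
(4) = -5.94*r - 5.19
(5) = 6*(1 - 8*sin(g))*cos(g)/(4*sin(g)^2 - sin(g) + 6)^2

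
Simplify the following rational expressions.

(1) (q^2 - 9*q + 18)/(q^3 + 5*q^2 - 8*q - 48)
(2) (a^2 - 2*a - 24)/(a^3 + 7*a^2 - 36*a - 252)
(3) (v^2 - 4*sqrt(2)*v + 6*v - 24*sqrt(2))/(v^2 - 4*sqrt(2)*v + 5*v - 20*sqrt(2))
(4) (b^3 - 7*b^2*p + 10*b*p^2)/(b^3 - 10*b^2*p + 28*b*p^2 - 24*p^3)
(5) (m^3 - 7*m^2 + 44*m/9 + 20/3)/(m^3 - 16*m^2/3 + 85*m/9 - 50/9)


(1) = (q - 6)/(q^2 + 8*q + 16)
(2) = (a + 4)/(a^2 + 13*a + 42)
(3) = (v + 6)/(v + 5)
(4) = (b^2 - 5*b*p)/(b^2 - 8*b*p + 12*p^2)
(5) = (3*m^2 - 16*m - 12)/(3*m^2 - 11*m + 10)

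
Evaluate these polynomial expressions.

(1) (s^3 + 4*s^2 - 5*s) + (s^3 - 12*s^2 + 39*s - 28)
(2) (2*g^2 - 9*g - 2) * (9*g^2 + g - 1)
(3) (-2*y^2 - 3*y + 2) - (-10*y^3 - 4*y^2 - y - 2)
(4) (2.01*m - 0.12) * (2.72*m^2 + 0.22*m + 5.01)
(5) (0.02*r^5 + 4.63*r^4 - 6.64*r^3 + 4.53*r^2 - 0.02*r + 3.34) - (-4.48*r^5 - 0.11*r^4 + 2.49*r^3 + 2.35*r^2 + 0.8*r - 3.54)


(1) = 2*s^3 - 8*s^2 + 34*s - 28
(2) = 18*g^4 - 79*g^3 - 29*g^2 + 7*g + 2
(3) = 10*y^3 + 2*y^2 - 2*y + 4
(4) = 5.4672*m^3 + 0.1158*m^2 + 10.0437*m - 0.6012
(5) = 4.5*r^5 + 4.74*r^4 - 9.13*r^3 + 2.18*r^2 - 0.82*r + 6.88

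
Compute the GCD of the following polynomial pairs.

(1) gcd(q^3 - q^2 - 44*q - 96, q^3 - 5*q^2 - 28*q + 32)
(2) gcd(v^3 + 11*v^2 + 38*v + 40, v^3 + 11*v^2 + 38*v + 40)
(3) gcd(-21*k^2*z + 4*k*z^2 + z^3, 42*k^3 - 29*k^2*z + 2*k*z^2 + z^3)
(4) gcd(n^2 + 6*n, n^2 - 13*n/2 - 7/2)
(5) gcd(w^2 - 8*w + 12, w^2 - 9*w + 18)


(1) = q^2 - 4*q - 32
(2) = v^3 + 11*v^2 + 38*v + 40
(3) = gcd(z*(-3*k + z)*(7*k + z), (-3*k + z)*(-2*k + z)*(7*k + z)) = -21*k^2 + 4*k*z + z^2
(4) = gcd(n*(n + 6), (n - 7)*(n + 1/2)) = 1
(5) = w - 6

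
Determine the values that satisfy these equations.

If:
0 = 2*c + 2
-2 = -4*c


Then:
No Solution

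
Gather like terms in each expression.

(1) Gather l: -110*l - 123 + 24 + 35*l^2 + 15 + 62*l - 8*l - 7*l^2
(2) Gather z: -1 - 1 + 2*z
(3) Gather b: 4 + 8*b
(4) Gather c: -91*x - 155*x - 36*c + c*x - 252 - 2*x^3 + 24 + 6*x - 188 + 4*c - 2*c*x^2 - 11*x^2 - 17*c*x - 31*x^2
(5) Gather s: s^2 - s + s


(1) = 28*l^2 - 56*l - 84
(2) = 2*z - 2
(3) = 8*b + 4
(4) = c*(-2*x^2 - 16*x - 32) - 2*x^3 - 42*x^2 - 240*x - 416
(5) = s^2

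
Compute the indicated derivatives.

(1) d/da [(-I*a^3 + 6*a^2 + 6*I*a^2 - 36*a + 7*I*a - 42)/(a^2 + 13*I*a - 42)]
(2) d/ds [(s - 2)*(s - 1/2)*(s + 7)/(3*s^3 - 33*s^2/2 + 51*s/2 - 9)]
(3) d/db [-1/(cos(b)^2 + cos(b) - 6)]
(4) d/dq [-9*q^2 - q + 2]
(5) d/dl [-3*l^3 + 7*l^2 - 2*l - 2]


(1) = (-I*a^2 + 14*a - 42 - 7*I)/(a^2 + 14*I*a - 49)
(2) = -10/(3*s^2 - 18*s + 27)
(3) = -(2*cos(b) + 1)*sin(b)/(cos(b)^2 + cos(b) - 6)^2
(4) = -18*q - 1
(5) = -9*l^2 + 14*l - 2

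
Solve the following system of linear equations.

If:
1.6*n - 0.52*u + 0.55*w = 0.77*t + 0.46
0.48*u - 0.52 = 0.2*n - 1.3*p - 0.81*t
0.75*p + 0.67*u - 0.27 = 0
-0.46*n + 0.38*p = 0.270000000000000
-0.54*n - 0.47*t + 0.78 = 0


Then:
n = 7.52
p = 9.81
t = -6.98
u = -10.58
w = -40.82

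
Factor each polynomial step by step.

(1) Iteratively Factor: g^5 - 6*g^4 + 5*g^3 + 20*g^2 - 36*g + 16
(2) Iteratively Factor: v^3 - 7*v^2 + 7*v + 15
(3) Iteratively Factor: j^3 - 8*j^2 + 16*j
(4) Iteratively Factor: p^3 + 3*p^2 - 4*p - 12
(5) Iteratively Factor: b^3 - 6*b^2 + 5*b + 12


(1) = (g - 2)*(g^4 - 4*g^3 - 3*g^2 + 14*g - 8) = (g - 2)*(g + 2)*(g^3 - 6*g^2 + 9*g - 4) = (g - 2)*(g - 1)*(g + 2)*(g^2 - 5*g + 4) = (g - 4)*(g - 2)*(g - 1)*(g + 2)*(g - 1)
(2) = (v - 3)*(v^2 - 4*v - 5) = (v - 3)*(v + 1)*(v - 5)
(3) = (j - 4)*(j^2 - 4*j) = j*(j - 4)*(j - 4)
(4) = (p - 2)*(p^2 + 5*p + 6) = (p - 2)*(p + 2)*(p + 3)
(5) = (b - 3)*(b^2 - 3*b - 4) = (b - 4)*(b - 3)*(b + 1)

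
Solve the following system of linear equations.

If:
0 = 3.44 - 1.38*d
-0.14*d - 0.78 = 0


Then:
No Solution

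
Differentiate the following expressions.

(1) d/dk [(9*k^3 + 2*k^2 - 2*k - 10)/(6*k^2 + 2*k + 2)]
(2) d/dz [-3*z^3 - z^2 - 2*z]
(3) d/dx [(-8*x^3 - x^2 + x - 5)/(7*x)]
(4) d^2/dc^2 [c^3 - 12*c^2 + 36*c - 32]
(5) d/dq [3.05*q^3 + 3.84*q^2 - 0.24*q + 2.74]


(1) = (27*k^4 + 18*k^3 + 35*k^2 + 64*k + 8)/(2*(9*k^4 + 6*k^3 + 7*k^2 + 2*k + 1))
(2) = -9*z^2 - 2*z - 2
(3) = (-16*x^3 - x^2 + 5)/(7*x^2)
(4) = 6*c - 24
(5) = 9.15*q^2 + 7.68*q - 0.24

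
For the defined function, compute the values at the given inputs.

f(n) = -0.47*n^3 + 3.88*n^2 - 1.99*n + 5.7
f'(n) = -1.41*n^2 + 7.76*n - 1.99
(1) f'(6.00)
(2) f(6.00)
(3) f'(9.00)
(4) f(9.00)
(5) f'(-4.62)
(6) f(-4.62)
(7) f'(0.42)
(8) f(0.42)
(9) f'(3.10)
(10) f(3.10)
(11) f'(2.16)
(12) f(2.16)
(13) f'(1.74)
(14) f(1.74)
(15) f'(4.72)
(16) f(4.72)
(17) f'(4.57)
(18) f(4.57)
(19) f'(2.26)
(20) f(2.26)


(1) = -6.19
(2) = 31.92
(3) = -46.36
(4) = -40.56
(5) = -67.94
(6) = 144.06
(7) = 1.02
(8) = 5.51
(9) = 8.52
(10) = 22.82
(11) = 8.19
(12) = 14.77
(13) = 7.24
(14) = 11.51
(15) = 3.22
(16) = 33.32
(17) = 4.03
(18) = 32.78
(19) = 8.35
(20) = 15.59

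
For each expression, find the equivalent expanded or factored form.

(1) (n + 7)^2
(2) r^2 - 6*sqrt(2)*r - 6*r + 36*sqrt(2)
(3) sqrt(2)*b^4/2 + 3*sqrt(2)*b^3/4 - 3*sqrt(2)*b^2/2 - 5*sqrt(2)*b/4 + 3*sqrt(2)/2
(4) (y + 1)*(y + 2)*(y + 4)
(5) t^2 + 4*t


(1) = n^2 + 14*n + 49
(2) = (r - 6)*(r - 6*sqrt(2))
(3) = (b - 1)^2*(b + 3/2)*(sqrt(2)*b/2 + sqrt(2))
(4) = y^3 + 7*y^2 + 14*y + 8
(5) = t*(t + 4)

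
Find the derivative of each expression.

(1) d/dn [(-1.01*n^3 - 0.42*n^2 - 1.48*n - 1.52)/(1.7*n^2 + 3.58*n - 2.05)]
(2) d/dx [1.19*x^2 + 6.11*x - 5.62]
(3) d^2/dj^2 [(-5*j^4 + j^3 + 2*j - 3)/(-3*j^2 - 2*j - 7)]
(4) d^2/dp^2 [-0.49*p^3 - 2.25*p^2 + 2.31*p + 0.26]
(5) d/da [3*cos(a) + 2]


(1) = (-1.717*n^4 - 7.2316*n^3 + 7.2239*n^2 + 6.89*n + 8.4756)/(2.89*n^4 + 12.172*n^3 + 5.8464*n^2 - 14.678*n + 4.2025)
(2) = 2.38*x + 6.11
(3) = 2*(45*j^6 + 90*j^5 + 375*j^4 + 559*j^3 + 1509*j^2 + 33*j - 23)/(27*j^6 + 54*j^5 + 225*j^4 + 260*j^3 + 525*j^2 + 294*j + 343)
(4) = -2.94*p - 4.5
(5) = -3*sin(a)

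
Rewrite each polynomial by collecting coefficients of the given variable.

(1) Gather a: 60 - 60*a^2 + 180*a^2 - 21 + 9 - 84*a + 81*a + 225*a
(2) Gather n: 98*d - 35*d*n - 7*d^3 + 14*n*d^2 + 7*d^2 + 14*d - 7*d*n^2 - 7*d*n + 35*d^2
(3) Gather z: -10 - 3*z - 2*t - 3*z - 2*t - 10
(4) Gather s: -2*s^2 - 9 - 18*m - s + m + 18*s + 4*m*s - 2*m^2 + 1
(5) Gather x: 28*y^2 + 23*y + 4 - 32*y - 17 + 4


(1) = 120*a^2 + 222*a + 48
(2) = -7*d^3 + 42*d^2 - 7*d*n^2 + 112*d + n*(14*d^2 - 42*d)
(3) = -4*t - 6*z - 20
(4) = -2*m^2 - 17*m - 2*s^2 + s*(4*m + 17) - 8
(5) = 28*y^2 - 9*y - 9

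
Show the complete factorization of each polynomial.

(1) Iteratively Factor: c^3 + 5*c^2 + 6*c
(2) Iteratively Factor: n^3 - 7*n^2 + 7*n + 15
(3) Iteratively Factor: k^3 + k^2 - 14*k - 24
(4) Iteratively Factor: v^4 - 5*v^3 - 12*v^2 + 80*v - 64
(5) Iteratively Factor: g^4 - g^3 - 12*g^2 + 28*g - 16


(1) = (c + 2)*(c^2 + 3*c) = (c + 2)*(c + 3)*(c)
(2) = (n + 1)*(n^2 - 8*n + 15) = (n - 3)*(n + 1)*(n - 5)
(3) = (k - 4)*(k^2 + 5*k + 6) = (k - 4)*(k + 2)*(k + 3)
(4) = (v - 4)*(v^3 - v^2 - 16*v + 16) = (v - 4)*(v + 4)*(v^2 - 5*v + 4) = (v - 4)^2*(v + 4)*(v - 1)
(5) = (g + 4)*(g^3 - 5*g^2 + 8*g - 4) = (g - 1)*(g + 4)*(g^2 - 4*g + 4) = (g - 2)*(g - 1)*(g + 4)*(g - 2)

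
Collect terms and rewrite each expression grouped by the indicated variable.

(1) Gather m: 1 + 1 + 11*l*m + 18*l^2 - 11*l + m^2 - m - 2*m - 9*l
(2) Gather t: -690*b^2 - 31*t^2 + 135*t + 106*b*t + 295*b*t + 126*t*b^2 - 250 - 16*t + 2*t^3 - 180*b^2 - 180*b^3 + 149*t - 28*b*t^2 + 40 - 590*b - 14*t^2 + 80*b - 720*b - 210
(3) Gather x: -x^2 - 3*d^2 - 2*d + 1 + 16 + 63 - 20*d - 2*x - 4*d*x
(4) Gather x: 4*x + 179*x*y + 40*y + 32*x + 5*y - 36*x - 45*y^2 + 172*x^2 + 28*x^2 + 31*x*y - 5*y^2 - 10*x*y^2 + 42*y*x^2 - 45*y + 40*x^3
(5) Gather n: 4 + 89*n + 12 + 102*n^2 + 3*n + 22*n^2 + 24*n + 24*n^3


(1) = 18*l^2 - 20*l + m^2 + m*(11*l - 3) + 2
(2) = -180*b^3 - 870*b^2 - 1230*b + 2*t^3 + t^2*(-28*b - 45) + t*(126*b^2 + 401*b + 268) - 420
(3) = -3*d^2 - 22*d - x^2 + x*(-4*d - 2) + 80
(4) = 40*x^3 + x^2*(42*y + 200) + x*(-10*y^2 + 210*y) - 50*y^2
(5) = 24*n^3 + 124*n^2 + 116*n + 16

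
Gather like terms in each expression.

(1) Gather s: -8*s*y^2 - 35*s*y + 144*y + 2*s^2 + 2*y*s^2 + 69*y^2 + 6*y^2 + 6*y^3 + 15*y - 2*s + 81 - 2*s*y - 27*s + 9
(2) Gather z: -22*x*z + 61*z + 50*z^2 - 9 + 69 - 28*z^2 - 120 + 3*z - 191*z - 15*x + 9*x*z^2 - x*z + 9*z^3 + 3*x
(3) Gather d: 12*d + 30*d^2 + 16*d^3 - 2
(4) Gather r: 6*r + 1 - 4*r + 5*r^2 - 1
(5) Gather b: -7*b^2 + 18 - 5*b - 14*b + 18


(1) = s^2*(2*y + 2) + s*(-8*y^2 - 37*y - 29) + 6*y^3 + 75*y^2 + 159*y + 90
(2) = -12*x + 9*z^3 + z^2*(9*x + 22) + z*(-23*x - 127) - 60
(3) = 16*d^3 + 30*d^2 + 12*d - 2
(4) = 5*r^2 + 2*r
(5) = -7*b^2 - 19*b + 36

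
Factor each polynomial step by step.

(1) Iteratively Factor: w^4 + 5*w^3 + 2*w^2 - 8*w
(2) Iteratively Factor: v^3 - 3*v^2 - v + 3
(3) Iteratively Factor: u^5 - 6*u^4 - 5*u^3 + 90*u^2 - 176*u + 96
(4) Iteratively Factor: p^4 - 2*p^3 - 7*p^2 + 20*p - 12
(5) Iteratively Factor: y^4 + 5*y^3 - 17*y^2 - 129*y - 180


(1) = (w)*(w^3 + 5*w^2 + 2*w - 8) = w*(w + 4)*(w^2 + w - 2) = w*(w + 2)*(w + 4)*(w - 1)
(2) = (v - 1)*(v^2 - 2*v - 3) = (v - 1)*(v + 1)*(v - 3)
(3) = (u - 3)*(u^4 - 3*u^3 - 14*u^2 + 48*u - 32) = (u - 3)*(u + 4)*(u^3 - 7*u^2 + 14*u - 8) = (u - 4)*(u - 3)*(u + 4)*(u^2 - 3*u + 2) = (u - 4)*(u - 3)*(u - 2)*(u + 4)*(u - 1)
(4) = (p - 2)*(p^3 - 7*p + 6) = (p - 2)*(p + 3)*(p^2 - 3*p + 2) = (p - 2)*(p - 1)*(p + 3)*(p - 2)
(5) = (y + 3)*(y^3 + 2*y^2 - 23*y - 60) = (y + 3)^2*(y^2 - y - 20) = (y + 3)^2*(y + 4)*(y - 5)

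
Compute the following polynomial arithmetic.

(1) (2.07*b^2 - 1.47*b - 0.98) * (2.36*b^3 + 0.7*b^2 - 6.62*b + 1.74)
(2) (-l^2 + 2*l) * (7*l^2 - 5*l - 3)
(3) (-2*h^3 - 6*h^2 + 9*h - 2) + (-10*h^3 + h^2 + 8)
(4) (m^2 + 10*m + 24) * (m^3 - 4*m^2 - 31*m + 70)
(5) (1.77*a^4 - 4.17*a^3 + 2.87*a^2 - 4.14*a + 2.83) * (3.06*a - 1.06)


(1) = 4.8852*b^5 - 2.0202*b^4 - 17.0452*b^3 + 12.6472*b^2 + 3.9298*b - 1.7052
(2) = -7*l^4 + 19*l^3 - 7*l^2 - 6*l
(3) = -12*h^3 - 5*h^2 + 9*h + 6
(4) = m^5 + 6*m^4 - 47*m^3 - 336*m^2 - 44*m + 1680
(5) = 5.4162*a^5 - 14.6364*a^4 + 13.2024*a^3 - 15.7106*a^2 + 13.0482*a - 2.9998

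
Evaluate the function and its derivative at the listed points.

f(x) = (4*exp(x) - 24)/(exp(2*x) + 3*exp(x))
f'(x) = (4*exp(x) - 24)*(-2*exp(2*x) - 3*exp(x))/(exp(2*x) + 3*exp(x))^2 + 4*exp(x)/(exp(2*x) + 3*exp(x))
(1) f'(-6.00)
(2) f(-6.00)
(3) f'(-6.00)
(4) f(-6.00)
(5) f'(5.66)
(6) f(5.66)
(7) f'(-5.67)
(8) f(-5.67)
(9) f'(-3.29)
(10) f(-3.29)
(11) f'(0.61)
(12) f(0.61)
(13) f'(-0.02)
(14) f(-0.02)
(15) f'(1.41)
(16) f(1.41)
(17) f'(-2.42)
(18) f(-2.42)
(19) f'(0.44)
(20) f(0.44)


(1) = 3227.43
(2) = -3223.43
(3) = 3227.43
(4) = -3223.43
(5) = -0.01
(6) = 0.01
(7) = 2320.27
(8) = -2316.28
(9) = 214.69
(10) = -210.79
(11) = 3.40
(12) = -1.87
(13) = 7.42
(14) = -5.15
(15) = 0.98
(16) = -0.26
(17) = 89.86
(18) = -86.08
(19) = 4.25
(20) = -2.52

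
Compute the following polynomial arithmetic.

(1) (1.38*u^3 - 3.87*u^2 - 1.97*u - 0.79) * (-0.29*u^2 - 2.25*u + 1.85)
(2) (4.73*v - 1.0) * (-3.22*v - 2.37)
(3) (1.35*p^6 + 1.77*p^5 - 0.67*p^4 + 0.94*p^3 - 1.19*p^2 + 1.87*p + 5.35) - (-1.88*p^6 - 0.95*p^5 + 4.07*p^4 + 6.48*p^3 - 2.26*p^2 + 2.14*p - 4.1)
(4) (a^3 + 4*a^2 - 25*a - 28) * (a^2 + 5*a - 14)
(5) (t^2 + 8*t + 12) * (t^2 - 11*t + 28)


(1) = -0.4002*u^5 - 1.9827*u^4 + 11.8318*u^3 - 2.4979*u^2 - 1.867*u - 1.4615
(2) = -15.2306*v^2 - 7.9901*v + 2.37
(3) = 3.23*p^6 + 2.72*p^5 - 4.74*p^4 - 5.54*p^3 + 1.07*p^2 - 0.27*p + 9.45
(4) = a^5 + 9*a^4 - 19*a^3 - 209*a^2 + 210*a + 392
(5) = t^4 - 3*t^3 - 48*t^2 + 92*t + 336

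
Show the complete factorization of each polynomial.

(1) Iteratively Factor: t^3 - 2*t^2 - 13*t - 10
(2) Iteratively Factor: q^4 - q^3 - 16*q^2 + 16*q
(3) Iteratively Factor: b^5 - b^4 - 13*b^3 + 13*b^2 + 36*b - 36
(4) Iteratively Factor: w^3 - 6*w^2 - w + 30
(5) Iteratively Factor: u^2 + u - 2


(1) = (t + 1)*(t^2 - 3*t - 10) = (t - 5)*(t + 1)*(t + 2)
(2) = (q - 1)*(q^3 - 16*q) = (q - 4)*(q - 1)*(q^2 + 4*q) = q*(q - 4)*(q - 1)*(q + 4)
(3) = (b - 2)*(b^4 + b^3 - 11*b^2 - 9*b + 18) = (b - 2)*(b - 1)*(b^3 + 2*b^2 - 9*b - 18) = (b - 3)*(b - 2)*(b - 1)*(b^2 + 5*b + 6) = (b - 3)*(b - 2)*(b - 1)*(b + 2)*(b + 3)
(4) = (w - 5)*(w^2 - w - 6) = (w - 5)*(w - 3)*(w + 2)
(5) = (u + 2)*(u - 1)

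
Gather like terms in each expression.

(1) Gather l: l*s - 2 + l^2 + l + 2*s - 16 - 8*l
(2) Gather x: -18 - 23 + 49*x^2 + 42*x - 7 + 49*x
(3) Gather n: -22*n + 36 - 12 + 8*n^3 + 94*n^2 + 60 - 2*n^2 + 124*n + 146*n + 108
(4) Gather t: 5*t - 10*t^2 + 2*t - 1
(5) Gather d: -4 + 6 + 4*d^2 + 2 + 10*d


(1) = l^2 + l*(s - 7) + 2*s - 18
(2) = 49*x^2 + 91*x - 48
(3) = 8*n^3 + 92*n^2 + 248*n + 192
(4) = -10*t^2 + 7*t - 1
(5) = 4*d^2 + 10*d + 4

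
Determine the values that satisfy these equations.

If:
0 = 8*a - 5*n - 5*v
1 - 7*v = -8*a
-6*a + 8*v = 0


Then:
a = -4/11
n = -17/55
v = -3/11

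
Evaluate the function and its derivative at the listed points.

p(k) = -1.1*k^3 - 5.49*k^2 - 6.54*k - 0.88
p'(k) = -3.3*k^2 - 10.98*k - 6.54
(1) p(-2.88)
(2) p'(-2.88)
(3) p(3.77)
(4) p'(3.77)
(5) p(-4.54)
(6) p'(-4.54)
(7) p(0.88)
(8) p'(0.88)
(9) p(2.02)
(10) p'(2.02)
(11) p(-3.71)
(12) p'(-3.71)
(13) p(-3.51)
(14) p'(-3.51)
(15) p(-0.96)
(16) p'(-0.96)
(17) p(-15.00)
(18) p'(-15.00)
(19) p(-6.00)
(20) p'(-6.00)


(1) = -1.30
(2) = -2.29
(3) = -162.51
(4) = -94.84
(5) = 18.59
(6) = -24.71
(7) = -11.64
(8) = -18.76
(9) = -45.56
(10) = -42.18
(11) = 3.99
(12) = -11.23
(13) = 2.01
(14) = -8.66
(15) = 1.31
(16) = 0.96
(17) = 2574.47
(18) = -584.34
(19) = 78.32
(20) = -59.46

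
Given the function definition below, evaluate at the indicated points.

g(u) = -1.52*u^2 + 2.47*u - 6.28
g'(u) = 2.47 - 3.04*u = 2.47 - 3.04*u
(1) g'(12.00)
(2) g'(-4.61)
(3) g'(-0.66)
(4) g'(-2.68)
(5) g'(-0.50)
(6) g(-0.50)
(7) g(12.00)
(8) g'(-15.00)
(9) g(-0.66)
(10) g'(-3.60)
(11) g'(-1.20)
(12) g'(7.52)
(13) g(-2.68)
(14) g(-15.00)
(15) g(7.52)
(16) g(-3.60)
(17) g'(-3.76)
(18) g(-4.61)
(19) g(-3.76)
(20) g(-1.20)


(1) = -34.01
(2) = 16.48
(3) = 4.48
(4) = 10.62
(5) = 3.99
(6) = -7.90
(7) = -195.52
(8) = 48.07
(9) = -8.57
(10) = 13.41
(11) = 6.12
(12) = -20.39
(13) = -23.82
(14) = -385.33
(15) = -73.66
(16) = -34.87
(17) = 13.90
(18) = -49.97
(19) = -37.06
(20) = -11.43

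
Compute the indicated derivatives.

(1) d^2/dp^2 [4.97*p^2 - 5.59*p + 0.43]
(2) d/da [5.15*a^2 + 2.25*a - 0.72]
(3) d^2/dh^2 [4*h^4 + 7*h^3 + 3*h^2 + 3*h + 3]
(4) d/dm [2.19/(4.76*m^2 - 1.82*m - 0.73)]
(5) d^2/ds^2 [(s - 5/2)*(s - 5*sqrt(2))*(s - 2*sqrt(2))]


(1) = 9.94000000000000
(2) = 10.3*a + 2.25
(3) = 48*h^2 + 42*h + 6
(4) = (3.9858 - 20.8488*m)/(-4.76*m^2 + 1.82*m + 0.73)^2
(5) = 6*s - 14*sqrt(2) - 5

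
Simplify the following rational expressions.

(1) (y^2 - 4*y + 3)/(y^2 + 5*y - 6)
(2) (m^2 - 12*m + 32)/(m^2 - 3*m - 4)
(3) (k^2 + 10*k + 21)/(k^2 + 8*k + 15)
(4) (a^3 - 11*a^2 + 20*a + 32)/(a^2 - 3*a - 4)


(1) = (y - 3)/(y + 6)
(2) = (m - 8)/(m + 1)
(3) = (k + 7)/(k + 5)
(4) = a - 8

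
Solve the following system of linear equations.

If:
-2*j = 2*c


Then:
c = -j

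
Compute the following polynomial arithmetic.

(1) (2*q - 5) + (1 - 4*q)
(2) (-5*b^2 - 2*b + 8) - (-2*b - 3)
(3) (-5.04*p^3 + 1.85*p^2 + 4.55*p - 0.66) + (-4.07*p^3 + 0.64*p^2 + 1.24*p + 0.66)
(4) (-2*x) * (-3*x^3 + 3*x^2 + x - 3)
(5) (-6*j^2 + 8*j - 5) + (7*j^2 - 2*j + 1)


(1) = -2*q - 4
(2) = 11 - 5*b^2
(3) = -9.11*p^3 + 2.49*p^2 + 5.79*p
(4) = 6*x^4 - 6*x^3 - 2*x^2 + 6*x
(5) = j^2 + 6*j - 4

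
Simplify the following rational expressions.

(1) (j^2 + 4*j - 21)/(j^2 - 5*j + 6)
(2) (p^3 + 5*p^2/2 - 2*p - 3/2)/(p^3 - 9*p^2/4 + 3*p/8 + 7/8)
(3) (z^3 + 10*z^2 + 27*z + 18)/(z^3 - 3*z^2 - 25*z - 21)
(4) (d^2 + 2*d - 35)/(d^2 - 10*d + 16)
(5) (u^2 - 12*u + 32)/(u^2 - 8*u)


(1) = (j + 7)/(j - 2)
(2) = (4*p + 12)/(4*p - 7)
(3) = (z + 6)/(z - 7)
(4) = (d^2 + 2*d - 35)/(d^2 - 10*d + 16)
(5) = (u - 4)/u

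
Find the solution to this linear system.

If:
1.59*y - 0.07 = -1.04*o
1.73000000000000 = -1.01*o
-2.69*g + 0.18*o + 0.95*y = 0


Then:
g = 0.30
o = -1.71
y = 1.16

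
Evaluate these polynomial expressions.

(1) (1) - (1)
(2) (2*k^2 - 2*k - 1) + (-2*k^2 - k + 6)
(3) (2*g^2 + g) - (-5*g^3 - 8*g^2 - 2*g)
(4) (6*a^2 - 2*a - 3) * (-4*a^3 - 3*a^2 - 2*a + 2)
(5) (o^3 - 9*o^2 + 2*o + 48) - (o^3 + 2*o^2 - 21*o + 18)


(1) = 0
(2) = 5 - 3*k
(3) = 5*g^3 + 10*g^2 + 3*g
(4) = -24*a^5 - 10*a^4 + 6*a^3 + 25*a^2 + 2*a - 6
(5) = -11*o^2 + 23*o + 30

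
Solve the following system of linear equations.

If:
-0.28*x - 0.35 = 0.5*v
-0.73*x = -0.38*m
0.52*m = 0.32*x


Then:
m = 0.00
v = -0.70
x = 0.00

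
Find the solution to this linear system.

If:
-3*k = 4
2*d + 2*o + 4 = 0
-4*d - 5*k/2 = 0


Then:
d = 5/6
k = -4/3
o = -17/6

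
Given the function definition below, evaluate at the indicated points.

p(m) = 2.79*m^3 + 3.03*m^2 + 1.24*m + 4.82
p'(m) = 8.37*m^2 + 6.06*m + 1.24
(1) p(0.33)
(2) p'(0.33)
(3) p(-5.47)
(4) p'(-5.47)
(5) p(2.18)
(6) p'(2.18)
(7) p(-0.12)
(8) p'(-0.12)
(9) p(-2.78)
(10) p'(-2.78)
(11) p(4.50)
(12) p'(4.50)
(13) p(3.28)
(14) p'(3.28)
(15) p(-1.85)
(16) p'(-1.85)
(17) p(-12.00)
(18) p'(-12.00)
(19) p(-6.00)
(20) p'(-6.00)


(1) = 5.66
(2) = 4.15
(3) = -367.93
(4) = 218.53
(5) = 50.83
(6) = 54.23
(7) = 4.71
(8) = 0.63
(9) = -35.15
(10) = 49.08
(11) = 326.00
(12) = 198.00
(13) = 139.94
(14) = 111.16
(15) = -4.77
(16) = 18.68
(17) = -4394.86
(18) = 1133.80
(19) = -496.18
(20) = 266.20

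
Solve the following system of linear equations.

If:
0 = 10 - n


Then:
n = 10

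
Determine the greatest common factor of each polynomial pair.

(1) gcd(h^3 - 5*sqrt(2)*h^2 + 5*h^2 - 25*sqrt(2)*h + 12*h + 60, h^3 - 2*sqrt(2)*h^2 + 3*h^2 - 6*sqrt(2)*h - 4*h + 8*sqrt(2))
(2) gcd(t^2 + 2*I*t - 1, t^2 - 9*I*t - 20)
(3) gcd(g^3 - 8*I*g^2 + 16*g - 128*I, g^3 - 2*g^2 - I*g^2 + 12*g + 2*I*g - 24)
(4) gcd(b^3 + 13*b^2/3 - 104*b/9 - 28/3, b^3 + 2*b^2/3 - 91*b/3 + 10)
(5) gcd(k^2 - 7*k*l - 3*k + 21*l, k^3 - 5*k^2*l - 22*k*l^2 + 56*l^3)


(1) = h - 2*sqrt(2)
(2) = gcd((t + I)^2, (t - 5*I)*(t - 4*I)) = 1
(3) = g - 4*I
(4) = gcd((b - 7/3)*(b + 2/3)*(b + 6), (b - 5)*(b - 1/3)*(b + 6)) = b + 6
(5) = gcd((k - 3)*(k - 7*l), (k - 7*l)*(k - 2*l)*(k + 4*l)) = k - 7*l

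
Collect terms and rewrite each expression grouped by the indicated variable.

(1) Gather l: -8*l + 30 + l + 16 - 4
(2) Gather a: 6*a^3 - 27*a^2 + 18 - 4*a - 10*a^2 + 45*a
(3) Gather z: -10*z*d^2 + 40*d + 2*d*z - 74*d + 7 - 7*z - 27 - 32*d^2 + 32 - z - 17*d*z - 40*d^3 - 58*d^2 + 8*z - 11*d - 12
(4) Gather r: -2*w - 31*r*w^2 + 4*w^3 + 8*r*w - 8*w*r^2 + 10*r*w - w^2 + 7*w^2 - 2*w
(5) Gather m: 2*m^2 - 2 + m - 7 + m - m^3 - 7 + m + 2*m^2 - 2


(1) = 42 - 7*l
(2) = 6*a^3 - 37*a^2 + 41*a + 18
(3) = -40*d^3 - 90*d^2 - 45*d + z*(-10*d^2 - 15*d)
(4) = -8*r^2*w + r*(-31*w^2 + 18*w) + 4*w^3 + 6*w^2 - 4*w
(5) = -m^3 + 4*m^2 + 3*m - 18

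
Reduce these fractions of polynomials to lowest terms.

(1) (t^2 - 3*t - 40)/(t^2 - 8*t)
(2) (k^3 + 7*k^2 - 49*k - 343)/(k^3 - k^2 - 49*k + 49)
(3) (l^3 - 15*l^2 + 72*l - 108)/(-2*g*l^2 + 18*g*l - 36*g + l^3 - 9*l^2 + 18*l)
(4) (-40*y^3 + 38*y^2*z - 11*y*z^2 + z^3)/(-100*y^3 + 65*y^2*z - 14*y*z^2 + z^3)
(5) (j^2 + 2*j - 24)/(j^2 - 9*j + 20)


(1) = (t + 5)/t
(2) = (k + 7)/(k - 1)
(3) = (6 - l)/(2*g - l)
(4) = (2*y - z)/(5*y - z)
(5) = (j + 6)/(j - 5)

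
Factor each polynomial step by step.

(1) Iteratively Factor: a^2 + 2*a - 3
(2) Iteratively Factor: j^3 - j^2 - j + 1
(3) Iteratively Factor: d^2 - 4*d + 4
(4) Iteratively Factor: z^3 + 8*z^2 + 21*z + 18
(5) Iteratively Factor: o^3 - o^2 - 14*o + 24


(1) = (a + 3)*(a - 1)
(2) = (j - 1)*(j^2 - 1) = (j - 1)*(j + 1)*(j - 1)
(3) = (d - 2)*(d - 2)
(4) = (z + 3)*(z^2 + 5*z + 6) = (z + 2)*(z + 3)*(z + 3)
(5) = (o - 3)*(o^2 + 2*o - 8) = (o - 3)*(o + 4)*(o - 2)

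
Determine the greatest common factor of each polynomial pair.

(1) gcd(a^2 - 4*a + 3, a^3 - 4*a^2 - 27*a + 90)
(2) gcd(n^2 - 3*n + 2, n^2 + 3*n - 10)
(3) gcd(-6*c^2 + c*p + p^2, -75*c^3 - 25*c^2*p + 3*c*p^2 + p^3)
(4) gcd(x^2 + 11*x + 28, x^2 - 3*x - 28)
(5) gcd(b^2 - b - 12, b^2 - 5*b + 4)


(1) = a - 3
(2) = n - 2
(3) = 3*c + p
(4) = gcd((x + 4)*(x + 7), (x - 7)*(x + 4)) = x + 4
(5) = gcd((b - 4)*(b + 3), (b - 4)*(b - 1)) = b - 4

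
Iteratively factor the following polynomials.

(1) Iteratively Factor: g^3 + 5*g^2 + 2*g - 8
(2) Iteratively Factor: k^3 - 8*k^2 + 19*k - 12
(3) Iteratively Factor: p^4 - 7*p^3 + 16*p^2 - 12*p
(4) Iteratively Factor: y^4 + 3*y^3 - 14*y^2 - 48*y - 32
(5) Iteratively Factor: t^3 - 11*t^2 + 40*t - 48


(1) = (g - 1)*(g^2 + 6*g + 8) = (g - 1)*(g + 2)*(g + 4)
(2) = (k - 1)*(k^2 - 7*k + 12) = (k - 4)*(k - 1)*(k - 3)
(3) = (p)*(p^3 - 7*p^2 + 16*p - 12) = p*(p - 2)*(p^2 - 5*p + 6) = p*(p - 3)*(p - 2)*(p - 2)
(4) = (y + 1)*(y^3 + 2*y^2 - 16*y - 32) = (y + 1)*(y + 2)*(y^2 - 16) = (y - 4)*(y + 1)*(y + 2)*(y + 4)
(5) = (t - 4)*(t^2 - 7*t + 12) = (t - 4)*(t - 3)*(t - 4)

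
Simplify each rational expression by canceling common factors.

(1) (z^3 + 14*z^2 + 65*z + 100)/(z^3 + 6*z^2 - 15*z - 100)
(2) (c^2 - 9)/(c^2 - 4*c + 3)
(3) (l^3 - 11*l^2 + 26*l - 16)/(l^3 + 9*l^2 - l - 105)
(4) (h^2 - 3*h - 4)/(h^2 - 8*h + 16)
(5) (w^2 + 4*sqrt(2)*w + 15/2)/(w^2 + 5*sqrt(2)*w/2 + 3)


(1) = (z + 4)/(z - 4)
(2) = (c + 3)/(c - 1)
(3) = (l^3 - 11*l^2 + 26*l - 16)/(l^3 + 9*l^2 - l - 105)
(4) = (h + 1)/(h - 4)
(5) = (4*w + 10*sqrt(2))/(4*w + 4*sqrt(2))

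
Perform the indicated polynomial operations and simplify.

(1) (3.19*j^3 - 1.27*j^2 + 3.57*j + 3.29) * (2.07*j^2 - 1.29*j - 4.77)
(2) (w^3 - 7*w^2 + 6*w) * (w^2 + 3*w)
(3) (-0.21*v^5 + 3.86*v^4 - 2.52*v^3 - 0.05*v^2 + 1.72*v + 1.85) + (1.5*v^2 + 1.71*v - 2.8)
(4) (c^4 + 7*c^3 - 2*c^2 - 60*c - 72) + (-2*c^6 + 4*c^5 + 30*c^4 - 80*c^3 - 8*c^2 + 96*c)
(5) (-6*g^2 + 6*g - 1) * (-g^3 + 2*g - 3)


(1) = 6.6033*j^5 - 6.744*j^4 - 6.1881*j^3 + 8.2629*j^2 - 21.273*j - 15.6933
(2) = w^5 - 4*w^4 - 15*w^3 + 18*w^2
(3) = -0.21*v^5 + 3.86*v^4 - 2.52*v^3 + 1.45*v^2 + 3.43*v - 0.95
(4) = -2*c^6 + 4*c^5 + 31*c^4 - 73*c^3 - 10*c^2 + 36*c - 72
(5) = 6*g^5 - 6*g^4 - 11*g^3 + 30*g^2 - 20*g + 3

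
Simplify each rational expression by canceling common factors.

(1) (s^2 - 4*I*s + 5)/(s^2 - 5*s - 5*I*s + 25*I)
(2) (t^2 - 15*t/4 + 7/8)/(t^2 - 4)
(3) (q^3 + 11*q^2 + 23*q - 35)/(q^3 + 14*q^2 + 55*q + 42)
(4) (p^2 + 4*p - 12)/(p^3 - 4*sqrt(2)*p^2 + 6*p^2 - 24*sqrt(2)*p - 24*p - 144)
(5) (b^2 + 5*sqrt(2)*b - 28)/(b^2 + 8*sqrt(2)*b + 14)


(1) = (s + I)/(s - 5)
(2) = (8*t^2 - 30*t + 7)/(8*t^2 - 32)
(3) = (q^2 + 4*q - 5)/(q^2 + 7*q + 6)
(4) = (p - 2)/(p^2 - 4*sqrt(2)*p - 24)
(5) = (b - 2*sqrt(2))/(b + sqrt(2))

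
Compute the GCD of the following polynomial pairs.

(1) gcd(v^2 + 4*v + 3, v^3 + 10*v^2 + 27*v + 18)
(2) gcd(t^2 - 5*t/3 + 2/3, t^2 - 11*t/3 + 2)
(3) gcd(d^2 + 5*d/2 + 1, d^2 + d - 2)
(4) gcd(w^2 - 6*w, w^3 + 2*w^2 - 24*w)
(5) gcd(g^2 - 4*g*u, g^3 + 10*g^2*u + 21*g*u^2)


(1) = v^2 + 4*v + 3
(2) = t - 2/3
(3) = d + 2
(4) = gcd(w*(w - 6), w*(w - 4)*(w + 6)) = w
(5) = g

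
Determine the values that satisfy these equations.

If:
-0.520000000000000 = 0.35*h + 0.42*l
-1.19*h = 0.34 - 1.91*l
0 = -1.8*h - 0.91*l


Then:
No Solution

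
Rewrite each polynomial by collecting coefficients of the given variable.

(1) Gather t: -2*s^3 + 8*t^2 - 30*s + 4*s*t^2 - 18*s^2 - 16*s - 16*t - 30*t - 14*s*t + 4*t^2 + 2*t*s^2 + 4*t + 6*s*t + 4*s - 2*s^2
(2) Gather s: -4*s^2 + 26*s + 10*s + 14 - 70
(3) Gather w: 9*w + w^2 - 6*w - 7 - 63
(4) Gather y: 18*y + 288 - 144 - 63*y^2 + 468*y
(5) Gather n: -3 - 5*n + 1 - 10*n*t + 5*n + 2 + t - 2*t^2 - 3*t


(1) = -2*s^3 - 20*s^2 - 42*s + t^2*(4*s + 12) + t*(2*s^2 - 8*s - 42)
(2) = -4*s^2 + 36*s - 56
(3) = w^2 + 3*w - 70
(4) = -63*y^2 + 486*y + 144
(5) = -10*n*t - 2*t^2 - 2*t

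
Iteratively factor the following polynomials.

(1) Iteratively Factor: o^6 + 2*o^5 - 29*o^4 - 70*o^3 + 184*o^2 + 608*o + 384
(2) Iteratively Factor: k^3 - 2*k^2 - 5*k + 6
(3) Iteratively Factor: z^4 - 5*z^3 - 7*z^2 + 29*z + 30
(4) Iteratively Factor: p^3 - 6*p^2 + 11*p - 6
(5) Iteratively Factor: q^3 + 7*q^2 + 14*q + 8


(1) = (o + 2)*(o^5 - 29*o^3 - 12*o^2 + 208*o + 192) = (o - 4)*(o + 2)*(o^4 + 4*o^3 - 13*o^2 - 64*o - 48) = (o - 4)*(o + 1)*(o + 2)*(o^3 + 3*o^2 - 16*o - 48) = (o - 4)*(o + 1)*(o + 2)*(o + 4)*(o^2 - o - 12) = (o - 4)^2*(o + 1)*(o + 2)*(o + 4)*(o + 3)
(2) = (k - 1)*(k^2 - k - 6) = (k - 1)*(k + 2)*(k - 3)
(3) = (z - 5)*(z^3 - 7*z - 6) = (z - 5)*(z + 1)*(z^2 - z - 6) = (z - 5)*(z + 1)*(z + 2)*(z - 3)
(4) = (p - 2)*(p^2 - 4*p + 3) = (p - 3)*(p - 2)*(p - 1)
(5) = (q + 2)*(q^2 + 5*q + 4) = (q + 2)*(q + 4)*(q + 1)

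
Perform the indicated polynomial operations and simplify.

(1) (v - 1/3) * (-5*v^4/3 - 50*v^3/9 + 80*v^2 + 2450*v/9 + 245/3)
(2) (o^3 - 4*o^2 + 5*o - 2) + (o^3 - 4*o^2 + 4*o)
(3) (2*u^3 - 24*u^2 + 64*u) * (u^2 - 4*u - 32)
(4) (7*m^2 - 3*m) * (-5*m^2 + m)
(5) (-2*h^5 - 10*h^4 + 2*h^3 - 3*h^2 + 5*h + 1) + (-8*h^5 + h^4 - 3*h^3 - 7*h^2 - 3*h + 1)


(1) = -5*v^5/3 - 5*v^4 + 2210*v^3/27 + 2210*v^2/9 - 245*v/27 - 245/9
(2) = 2*o^3 - 8*o^2 + 9*o - 2
(3) = 2*u^5 - 32*u^4 + 96*u^3 + 512*u^2 - 2048*u
(4) = -35*m^4 + 22*m^3 - 3*m^2
(5) = -10*h^5 - 9*h^4 - h^3 - 10*h^2 + 2*h + 2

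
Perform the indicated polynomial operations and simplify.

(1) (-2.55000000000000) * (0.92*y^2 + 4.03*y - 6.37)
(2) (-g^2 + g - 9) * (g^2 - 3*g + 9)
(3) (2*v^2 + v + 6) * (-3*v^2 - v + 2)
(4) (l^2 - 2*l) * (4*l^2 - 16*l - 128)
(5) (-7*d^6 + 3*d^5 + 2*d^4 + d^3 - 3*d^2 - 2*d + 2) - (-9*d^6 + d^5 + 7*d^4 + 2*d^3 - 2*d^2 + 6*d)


(1) = -2.346*y^2 - 10.2765*y + 16.2435
(2) = -g^4 + 4*g^3 - 21*g^2 + 36*g - 81
(3) = -6*v^4 - 5*v^3 - 15*v^2 - 4*v + 12
(4) = 4*l^4 - 24*l^3 - 96*l^2 + 256*l
(5) = 2*d^6 + 2*d^5 - 5*d^4 - d^3 - d^2 - 8*d + 2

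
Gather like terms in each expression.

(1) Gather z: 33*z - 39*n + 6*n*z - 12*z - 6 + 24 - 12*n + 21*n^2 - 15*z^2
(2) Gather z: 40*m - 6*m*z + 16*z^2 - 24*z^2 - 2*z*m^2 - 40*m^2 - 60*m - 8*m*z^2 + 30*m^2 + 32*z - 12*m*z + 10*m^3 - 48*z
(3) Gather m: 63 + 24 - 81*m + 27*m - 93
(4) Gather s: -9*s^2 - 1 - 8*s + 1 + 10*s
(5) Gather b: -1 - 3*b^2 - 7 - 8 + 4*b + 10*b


(1) = 21*n^2 - 51*n - 15*z^2 + z*(6*n + 21) + 18
(2) = 10*m^3 - 10*m^2 - 20*m + z^2*(-8*m - 8) + z*(-2*m^2 - 18*m - 16)
(3) = -54*m - 6
(4) = -9*s^2 + 2*s
(5) = -3*b^2 + 14*b - 16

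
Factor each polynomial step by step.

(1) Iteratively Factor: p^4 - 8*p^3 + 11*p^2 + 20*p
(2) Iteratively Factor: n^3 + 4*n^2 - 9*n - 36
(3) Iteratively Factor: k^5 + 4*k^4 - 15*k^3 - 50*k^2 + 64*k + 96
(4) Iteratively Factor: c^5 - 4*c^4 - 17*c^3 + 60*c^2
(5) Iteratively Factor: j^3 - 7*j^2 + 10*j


(1) = (p - 4)*(p^3 - 4*p^2 - 5*p) = p*(p - 4)*(p^2 - 4*p - 5) = p*(p - 5)*(p - 4)*(p + 1)
(2) = (n + 3)*(n^2 + n - 12) = (n - 3)*(n + 3)*(n + 4)
(3) = (k - 2)*(k^4 + 6*k^3 - 3*k^2 - 56*k - 48) = (k - 2)*(k + 1)*(k^3 + 5*k^2 - 8*k - 48) = (k - 2)*(k + 1)*(k + 4)*(k^2 + k - 12) = (k - 2)*(k + 1)*(k + 4)^2*(k - 3)
(4) = (c - 5)*(c^4 + c^3 - 12*c^2) = (c - 5)*(c - 3)*(c^3 + 4*c^2) = (c - 5)*(c - 3)*(c + 4)*(c^2) = c*(c - 5)*(c - 3)*(c + 4)*(c)
(5) = (j - 2)*(j^2 - 5*j) = (j - 5)*(j - 2)*(j)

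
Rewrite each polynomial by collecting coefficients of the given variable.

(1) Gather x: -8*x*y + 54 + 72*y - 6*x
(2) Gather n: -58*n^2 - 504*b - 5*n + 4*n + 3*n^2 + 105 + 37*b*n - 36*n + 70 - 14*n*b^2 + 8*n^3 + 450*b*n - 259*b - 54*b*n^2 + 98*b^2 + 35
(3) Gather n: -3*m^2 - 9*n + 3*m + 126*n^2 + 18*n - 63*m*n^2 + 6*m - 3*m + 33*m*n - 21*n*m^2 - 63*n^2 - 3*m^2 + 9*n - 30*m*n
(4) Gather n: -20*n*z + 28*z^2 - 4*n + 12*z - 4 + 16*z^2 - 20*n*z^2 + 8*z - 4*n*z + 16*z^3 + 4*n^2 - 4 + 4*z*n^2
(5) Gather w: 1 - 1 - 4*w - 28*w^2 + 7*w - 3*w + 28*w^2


(1) = x*(-8*y - 6) + 72*y + 54
(2) = 98*b^2 - 763*b + 8*n^3 + n^2*(-54*b - 55) + n*(-14*b^2 + 487*b - 37) + 210
(3) = -6*m^2 + 6*m + n^2*(63 - 63*m) + n*(-21*m^2 + 3*m + 18)
(4) = n^2*(4*z + 4) + n*(-20*z^2 - 24*z - 4) + 16*z^3 + 44*z^2 + 20*z - 8
(5) = 0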